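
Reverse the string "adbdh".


Input: adbdh
Reading characters right to left:
  Position 4: 'h'
  Position 3: 'd'
  Position 2: 'b'
  Position 1: 'd'
  Position 0: 'a'
Reversed: hdbda

hdbda


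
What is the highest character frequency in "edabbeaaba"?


Input: edabbeaaba
Character counts:
  'a': 4
  'b': 3
  'd': 1
  'e': 2
Maximum frequency: 4

4


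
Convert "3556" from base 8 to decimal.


Input: "3556" in base 8
Positional expansion:
  Digit '3' (value 3) x 8^3 = 1536
  Digit '5' (value 5) x 8^2 = 320
  Digit '5' (value 5) x 8^1 = 40
  Digit '6' (value 6) x 8^0 = 6
Sum = 1902

1902


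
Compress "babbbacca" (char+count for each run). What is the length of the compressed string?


Input: babbbacca
Runs:
  'b' x 1 => "b1"
  'a' x 1 => "a1"
  'b' x 3 => "b3"
  'a' x 1 => "a1"
  'c' x 2 => "c2"
  'a' x 1 => "a1"
Compressed: "b1a1b3a1c2a1"
Compressed length: 12

12


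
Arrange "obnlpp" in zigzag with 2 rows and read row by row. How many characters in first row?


Zigzag "obnlpp" into 2 rows:
Placing characters:
  'o' => row 0
  'b' => row 1
  'n' => row 0
  'l' => row 1
  'p' => row 0
  'p' => row 1
Rows:
  Row 0: "onp"
  Row 1: "blp"
First row length: 3

3


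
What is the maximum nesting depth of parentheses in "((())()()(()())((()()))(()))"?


Input: "((())()()(()())((()()))(()))"
Tracking depth:
  Position 0 '(': depth becomes 1
  Position 1 '(': depth becomes 2
  Position 2 '(': depth becomes 3
  Position 3 ')': depth becomes 2
  Position 4 ')': depth becomes 1
  Position 5 '(': depth becomes 2
  Position 6 ')': depth becomes 1
  Position 7 '(': depth becomes 2
  Position 8 ')': depth becomes 1
  Position 9 '(': depth becomes 2
  Position 10 '(': depth becomes 3
  Position 11 ')': depth becomes 2
  Position 12 '(': depth becomes 3
  Position 13 ')': depth becomes 2
  Position 14 ')': depth becomes 1
  Position 15 '(': depth becomes 2
  Position 16 '(': depth becomes 3
  Position 17 '(': depth becomes 4
  Position 18 ')': depth becomes 3
  Position 19 '(': depth becomes 4
  Position 20 ')': depth becomes 3
  Position 21 ')': depth becomes 2
  Position 22 ')': depth becomes 1
  Position 23 '(': depth becomes 2
  Position 24 '(': depth becomes 3
  Position 25 ')': depth becomes 2
  Position 26 ')': depth becomes 1
  Position 27 ')': depth becomes 0
Maximum depth reached: 4

4


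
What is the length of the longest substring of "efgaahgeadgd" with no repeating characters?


Input: "efgaahgeadgd"
Sliding window (track last position of each char):
  Position 0 ('e'): window [0,0] length 1 -- new best
  Position 1 ('f'): window [0,1] length 2 -- new best
  Position 2 ('g'): window [0,2] length 3 -- new best
  Position 3 ('a'): window [0,3] length 4 -- new best
  Position 4 ('a'): repeat (last at 3), move window start to 4
  Position 4 ('a'): window [4,4] length 1
  Position 5 ('h'): window [4,5] length 2
  Position 6 ('g'): window [4,6] length 3
  Position 7 ('e'): window [4,7] length 4
  Position 8 ('a'): repeat (last at 4), move window start to 5
  Position 8 ('a'): window [5,8] length 4
  Position 9 ('d'): window [5,9] length 5 -- new best
  Position 10 ('g'): repeat (last at 6), move window start to 7
  Position 10 ('g'): window [7,10] length 4
  Position 11 ('d'): repeat (last at 9), move window start to 10
  Position 11 ('d'): window [10,11] length 2
Longest substring with no repeats: "hgead" with length 5

5


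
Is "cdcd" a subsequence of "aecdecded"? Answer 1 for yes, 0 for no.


Check if "cdcd" is a subsequence of "aecdecded"
Greedy scan:
  Position 0 ('a'): no match needed
  Position 1 ('e'): no match needed
  Position 2 ('c'): matches sub[0] = 'c'
  Position 3 ('d'): matches sub[1] = 'd'
  Position 4 ('e'): no match needed
  Position 5 ('c'): matches sub[2] = 'c'
  Position 6 ('d'): matches sub[3] = 'd'
  Position 7 ('e'): no match needed
  Position 8 ('d'): no match needed
All 4 characters matched => is a subsequence

1


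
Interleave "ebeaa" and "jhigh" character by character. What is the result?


Interleaving "ebeaa" and "jhigh":
  Position 0: 'e' from first, 'j' from second => "ej"
  Position 1: 'b' from first, 'h' from second => "bh"
  Position 2: 'e' from first, 'i' from second => "ei"
  Position 3: 'a' from first, 'g' from second => "ag"
  Position 4: 'a' from first, 'h' from second => "ah"
Result: ejbheiagah

ejbheiagah


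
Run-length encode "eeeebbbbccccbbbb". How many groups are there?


Input: eeeebbbbccccbbbb
Scanning for consecutive runs:
  Group 1: 'e' x 4 (positions 0-3)
  Group 2: 'b' x 4 (positions 4-7)
  Group 3: 'c' x 4 (positions 8-11)
  Group 4: 'b' x 4 (positions 12-15)
Total groups: 4

4


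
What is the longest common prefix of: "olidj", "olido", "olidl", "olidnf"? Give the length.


Words: olidj, olido, olidl, olidnf
  Position 0: all 'o' => match
  Position 1: all 'l' => match
  Position 2: all 'i' => match
  Position 3: all 'd' => match
  Position 4: ('j', 'o', 'l', 'n') => mismatch, stop
LCP = "olid" (length 4)

4


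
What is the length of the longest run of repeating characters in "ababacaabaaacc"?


Input: "ababacaabaaacc"
Scanning for longest run:
  Position 1 ('b'): new char, reset run to 1
  Position 2 ('a'): new char, reset run to 1
  Position 3 ('b'): new char, reset run to 1
  Position 4 ('a'): new char, reset run to 1
  Position 5 ('c'): new char, reset run to 1
  Position 6 ('a'): new char, reset run to 1
  Position 7 ('a'): continues run of 'a', length=2
  Position 8 ('b'): new char, reset run to 1
  Position 9 ('a'): new char, reset run to 1
  Position 10 ('a'): continues run of 'a', length=2
  Position 11 ('a'): continues run of 'a', length=3
  Position 12 ('c'): new char, reset run to 1
  Position 13 ('c'): continues run of 'c', length=2
Longest run: 'a' with length 3

3


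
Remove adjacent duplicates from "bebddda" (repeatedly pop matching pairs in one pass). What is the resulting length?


Input: bebddda
Stack-based adjacent duplicate removal:
  Read 'b': push. Stack: b
  Read 'e': push. Stack: be
  Read 'b': push. Stack: beb
  Read 'd': push. Stack: bebd
  Read 'd': matches stack top 'd' => pop. Stack: beb
  Read 'd': push. Stack: bebd
  Read 'a': push. Stack: bebda
Final stack: "bebda" (length 5)

5


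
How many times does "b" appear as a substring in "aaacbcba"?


Searching for "b" in "aaacbcba"
Scanning each position:
  Position 0: "a" => no
  Position 1: "a" => no
  Position 2: "a" => no
  Position 3: "c" => no
  Position 4: "b" => MATCH
  Position 5: "c" => no
  Position 6: "b" => MATCH
  Position 7: "a" => no
Total occurrences: 2

2


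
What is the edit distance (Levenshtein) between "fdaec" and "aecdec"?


Computing edit distance: "fdaec" -> "aecdec"
DP table:
           a    e    c    d    e    c
      0    1    2    3    4    5    6
  f   1    1    2    3    4    5    6
  d   2    2    2    3    3    4    5
  a   3    2    3    3    4    4    5
  e   4    3    2    3    4    4    5
  c   5    4    3    2    3    4    4
Edit distance = dp[5][6] = 4

4


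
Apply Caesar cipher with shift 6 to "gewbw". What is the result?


Caesar cipher: shift "gewbw" by 6
  'g' (pos 6) + 6 = pos 12 = 'm'
  'e' (pos 4) + 6 = pos 10 = 'k'
  'w' (pos 22) + 6 = pos 2 = 'c'
  'b' (pos 1) + 6 = pos 7 = 'h'
  'w' (pos 22) + 6 = pos 2 = 'c'
Result: mkchc

mkchc


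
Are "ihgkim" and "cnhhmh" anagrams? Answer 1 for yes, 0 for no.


Strings: "ihgkim", "cnhhmh"
Sorted first:  ghiikm
Sorted second: chhhmn
Differ at position 0: 'g' vs 'c' => not anagrams

0


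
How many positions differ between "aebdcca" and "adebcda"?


Comparing "aebdcca" and "adebcda" position by position:
  Position 0: 'a' vs 'a' => same
  Position 1: 'e' vs 'd' => DIFFER
  Position 2: 'b' vs 'e' => DIFFER
  Position 3: 'd' vs 'b' => DIFFER
  Position 4: 'c' vs 'c' => same
  Position 5: 'c' vs 'd' => DIFFER
  Position 6: 'a' vs 'a' => same
Positions that differ: 4

4


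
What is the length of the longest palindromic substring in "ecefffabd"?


Input: "ecefffabd"
Checking substrings for palindromes:
  [0:3] "ece" (len 3) => palindrome
  [3:6] "fff" (len 3) => palindrome
  [3:5] "ff" (len 2) => palindrome
  [4:6] "ff" (len 2) => palindrome
Longest palindromic substring: "ece" with length 3

3


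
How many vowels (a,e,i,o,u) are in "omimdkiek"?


Input: omimdkiek
Checking each character:
  'o' at position 0: vowel (running total: 1)
  'm' at position 1: consonant
  'i' at position 2: vowel (running total: 2)
  'm' at position 3: consonant
  'd' at position 4: consonant
  'k' at position 5: consonant
  'i' at position 6: vowel (running total: 3)
  'e' at position 7: vowel (running total: 4)
  'k' at position 8: consonant
Total vowels: 4

4


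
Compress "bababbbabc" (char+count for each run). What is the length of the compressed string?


Input: bababbbabc
Runs:
  'b' x 1 => "b1"
  'a' x 1 => "a1"
  'b' x 1 => "b1"
  'a' x 1 => "a1"
  'b' x 3 => "b3"
  'a' x 1 => "a1"
  'b' x 1 => "b1"
  'c' x 1 => "c1"
Compressed: "b1a1b1a1b3a1b1c1"
Compressed length: 16

16


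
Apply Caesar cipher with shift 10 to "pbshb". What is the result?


Caesar cipher: shift "pbshb" by 10
  'p' (pos 15) + 10 = pos 25 = 'z'
  'b' (pos 1) + 10 = pos 11 = 'l'
  's' (pos 18) + 10 = pos 2 = 'c'
  'h' (pos 7) + 10 = pos 17 = 'r'
  'b' (pos 1) + 10 = pos 11 = 'l'
Result: zlcrl

zlcrl


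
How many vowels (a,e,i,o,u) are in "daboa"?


Input: daboa
Checking each character:
  'd' at position 0: consonant
  'a' at position 1: vowel (running total: 1)
  'b' at position 2: consonant
  'o' at position 3: vowel (running total: 2)
  'a' at position 4: vowel (running total: 3)
Total vowels: 3

3


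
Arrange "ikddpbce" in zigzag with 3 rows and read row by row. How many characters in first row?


Zigzag "ikddpbce" into 3 rows:
Placing characters:
  'i' => row 0
  'k' => row 1
  'd' => row 2
  'd' => row 1
  'p' => row 0
  'b' => row 1
  'c' => row 2
  'e' => row 1
Rows:
  Row 0: "ip"
  Row 1: "kdbe"
  Row 2: "dc"
First row length: 2

2


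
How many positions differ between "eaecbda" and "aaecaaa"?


Comparing "eaecbda" and "aaecaaa" position by position:
  Position 0: 'e' vs 'a' => DIFFER
  Position 1: 'a' vs 'a' => same
  Position 2: 'e' vs 'e' => same
  Position 3: 'c' vs 'c' => same
  Position 4: 'b' vs 'a' => DIFFER
  Position 5: 'd' vs 'a' => DIFFER
  Position 6: 'a' vs 'a' => same
Positions that differ: 3

3


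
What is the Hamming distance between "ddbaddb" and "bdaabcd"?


Comparing "ddbaddb" and "bdaabcd" position by position:
  Position 0: 'd' vs 'b' => differ
  Position 1: 'd' vs 'd' => same
  Position 2: 'b' vs 'a' => differ
  Position 3: 'a' vs 'a' => same
  Position 4: 'd' vs 'b' => differ
  Position 5: 'd' vs 'c' => differ
  Position 6: 'b' vs 'd' => differ
Total differences (Hamming distance): 5

5


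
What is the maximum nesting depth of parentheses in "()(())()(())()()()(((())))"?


Input: "()(())()(())()()()(((())))"
Tracking depth:
  Position 0 '(': depth becomes 1
  Position 1 ')': depth becomes 0
  Position 2 '(': depth becomes 1
  Position 3 '(': depth becomes 2
  Position 4 ')': depth becomes 1
  Position 5 ')': depth becomes 0
  Position 6 '(': depth becomes 1
  Position 7 ')': depth becomes 0
  Position 8 '(': depth becomes 1
  Position 9 '(': depth becomes 2
  Position 10 ')': depth becomes 1
  Position 11 ')': depth becomes 0
  Position 12 '(': depth becomes 1
  Position 13 ')': depth becomes 0
  Position 14 '(': depth becomes 1
  Position 15 ')': depth becomes 0
  Position 16 '(': depth becomes 1
  Position 17 ')': depth becomes 0
  Position 18 '(': depth becomes 1
  Position 19 '(': depth becomes 2
  Position 20 '(': depth becomes 3
  Position 21 '(': depth becomes 4
  Position 22 ')': depth becomes 3
  Position 23 ')': depth becomes 2
  Position 24 ')': depth becomes 1
  Position 25 ')': depth becomes 0
Maximum depth reached: 4

4


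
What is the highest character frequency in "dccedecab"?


Input: dccedecab
Character counts:
  'a': 1
  'b': 1
  'c': 3
  'd': 2
  'e': 2
Maximum frequency: 3

3


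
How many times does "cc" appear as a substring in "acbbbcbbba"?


Searching for "cc" in "acbbbcbbba"
Scanning each position:
  Position 0: "ac" => no
  Position 1: "cb" => no
  Position 2: "bb" => no
  Position 3: "bb" => no
  Position 4: "bc" => no
  Position 5: "cb" => no
  Position 6: "bb" => no
  Position 7: "bb" => no
  Position 8: "ba" => no
Total occurrences: 0

0


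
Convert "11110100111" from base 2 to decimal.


Input: "11110100111" in base 2
Positional expansion:
  Digit '1' (value 1) x 2^10 = 1024
  Digit '1' (value 1) x 2^9 = 512
  Digit '1' (value 1) x 2^8 = 256
  Digit '1' (value 1) x 2^7 = 128
  Digit '0' (value 0) x 2^6 = 0
  Digit '1' (value 1) x 2^5 = 32
  Digit '0' (value 0) x 2^4 = 0
  Digit '0' (value 0) x 2^3 = 0
  Digit '1' (value 1) x 2^2 = 4
  Digit '1' (value 1) x 2^1 = 2
  Digit '1' (value 1) x 2^0 = 1
Sum = 1959

1959


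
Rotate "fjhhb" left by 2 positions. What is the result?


Input: "fjhhb", rotate left by 2
First 2 characters: "fj"
Remaining characters: "hhb"
Concatenate remaining + first: "hhb" + "fj" = "hhbfj"

hhbfj


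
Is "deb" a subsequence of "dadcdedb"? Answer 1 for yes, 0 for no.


Check if "deb" is a subsequence of "dadcdedb"
Greedy scan:
  Position 0 ('d'): matches sub[0] = 'd'
  Position 1 ('a'): no match needed
  Position 2 ('d'): no match needed
  Position 3 ('c'): no match needed
  Position 4 ('d'): no match needed
  Position 5 ('e'): matches sub[1] = 'e'
  Position 6 ('d'): no match needed
  Position 7 ('b'): matches sub[2] = 'b'
All 3 characters matched => is a subsequence

1


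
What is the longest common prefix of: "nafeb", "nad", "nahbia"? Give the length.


Words: nafeb, nad, nahbia
  Position 0: all 'n' => match
  Position 1: all 'a' => match
  Position 2: ('f', 'd', 'h') => mismatch, stop
LCP = "na" (length 2)

2


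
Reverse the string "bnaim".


Input: bnaim
Reading characters right to left:
  Position 4: 'm'
  Position 3: 'i'
  Position 2: 'a'
  Position 1: 'n'
  Position 0: 'b'
Reversed: mianb

mianb


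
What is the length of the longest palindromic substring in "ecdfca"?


Input: "ecdfca"
Checking substrings for palindromes:
  No multi-char palindromic substrings found
Longest palindromic substring: "e" with length 1

1


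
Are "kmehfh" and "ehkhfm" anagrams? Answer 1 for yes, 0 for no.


Strings: "kmehfh", "ehkhfm"
Sorted first:  efhhkm
Sorted second: efhhkm
Sorted forms match => anagrams

1


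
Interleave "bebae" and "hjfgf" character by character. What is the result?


Interleaving "bebae" and "hjfgf":
  Position 0: 'b' from first, 'h' from second => "bh"
  Position 1: 'e' from first, 'j' from second => "ej"
  Position 2: 'b' from first, 'f' from second => "bf"
  Position 3: 'a' from first, 'g' from second => "ag"
  Position 4: 'e' from first, 'f' from second => "ef"
Result: bhejbfagef

bhejbfagef


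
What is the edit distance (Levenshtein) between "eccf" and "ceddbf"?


Computing edit distance: "eccf" -> "ceddbf"
DP table:
           c    e    d    d    b    f
      0    1    2    3    4    5    6
  e   1    1    1    2    3    4    5
  c   2    1    2    2    3    4    5
  c   3    2    2    3    3    4    5
  f   4    3    3    3    4    4    4
Edit distance = dp[4][6] = 4

4


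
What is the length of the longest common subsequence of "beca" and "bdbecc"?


LCS of "beca" and "bdbecc"
DP table:
           b    d    b    e    c    c
      0    0    0    0    0    0    0
  b   0    1    1    1    1    1    1
  e   0    1    1    1    2    2    2
  c   0    1    1    1    2    3    3
  a   0    1    1    1    2    3    3
LCS length = dp[4][6] = 3

3


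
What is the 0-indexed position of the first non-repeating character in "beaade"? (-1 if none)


Input: beaade
Character frequencies:
  'a': 2
  'b': 1
  'd': 1
  'e': 2
Scanning left to right for freq == 1:
  Position 0 ('b'): unique! => answer = 0

0


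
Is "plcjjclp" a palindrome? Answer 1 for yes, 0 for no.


Input: plcjjclp
Reversed: plcjjclp
  Compare pos 0 ('p') with pos 7 ('p'): match
  Compare pos 1 ('l') with pos 6 ('l'): match
  Compare pos 2 ('c') with pos 5 ('c'): match
  Compare pos 3 ('j') with pos 4 ('j'): match
Result: palindrome

1


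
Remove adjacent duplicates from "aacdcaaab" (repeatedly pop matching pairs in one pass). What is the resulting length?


Input: aacdcaaab
Stack-based adjacent duplicate removal:
  Read 'a': push. Stack: a
  Read 'a': matches stack top 'a' => pop. Stack: (empty)
  Read 'c': push. Stack: c
  Read 'd': push. Stack: cd
  Read 'c': push. Stack: cdc
  Read 'a': push. Stack: cdca
  Read 'a': matches stack top 'a' => pop. Stack: cdc
  Read 'a': push. Stack: cdca
  Read 'b': push. Stack: cdcab
Final stack: "cdcab" (length 5)

5


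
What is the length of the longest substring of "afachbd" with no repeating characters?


Input: "afachbd"
Sliding window (track last position of each char):
  Position 0 ('a'): window [0,0] length 1 -- new best
  Position 1 ('f'): window [0,1] length 2 -- new best
  Position 2 ('a'): repeat (last at 0), move window start to 1
  Position 2 ('a'): window [1,2] length 2
  Position 3 ('c'): window [1,3] length 3 -- new best
  Position 4 ('h'): window [1,4] length 4 -- new best
  Position 5 ('b'): window [1,5] length 5 -- new best
  Position 6 ('d'): window [1,6] length 6 -- new best
Longest substring with no repeats: "fachbd" with length 6

6


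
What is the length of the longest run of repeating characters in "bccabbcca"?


Input: "bccabbcca"
Scanning for longest run:
  Position 1 ('c'): new char, reset run to 1
  Position 2 ('c'): continues run of 'c', length=2
  Position 3 ('a'): new char, reset run to 1
  Position 4 ('b'): new char, reset run to 1
  Position 5 ('b'): continues run of 'b', length=2
  Position 6 ('c'): new char, reset run to 1
  Position 7 ('c'): continues run of 'c', length=2
  Position 8 ('a'): new char, reset run to 1
Longest run: 'c' with length 2

2


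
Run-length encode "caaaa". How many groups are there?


Input: caaaa
Scanning for consecutive runs:
  Group 1: 'c' x 1 (positions 0-0)
  Group 2: 'a' x 4 (positions 1-4)
Total groups: 2

2


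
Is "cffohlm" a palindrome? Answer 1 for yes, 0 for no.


Input: cffohlm
Reversed: mlhoffc
  Compare pos 0 ('c') with pos 6 ('m'): MISMATCH
  Compare pos 1 ('f') with pos 5 ('l'): MISMATCH
  Compare pos 2 ('f') with pos 4 ('h'): MISMATCH
Result: not a palindrome

0


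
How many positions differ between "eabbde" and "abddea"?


Comparing "eabbde" and "abddea" position by position:
  Position 0: 'e' vs 'a' => DIFFER
  Position 1: 'a' vs 'b' => DIFFER
  Position 2: 'b' vs 'd' => DIFFER
  Position 3: 'b' vs 'd' => DIFFER
  Position 4: 'd' vs 'e' => DIFFER
  Position 5: 'e' vs 'a' => DIFFER
Positions that differ: 6

6


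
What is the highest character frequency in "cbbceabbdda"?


Input: cbbceabbdda
Character counts:
  'a': 2
  'b': 4
  'c': 2
  'd': 2
  'e': 1
Maximum frequency: 4

4


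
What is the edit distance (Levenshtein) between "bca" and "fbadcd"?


Computing edit distance: "bca" -> "fbadcd"
DP table:
           f    b    a    d    c    d
      0    1    2    3    4    5    6
  b   1    1    1    2    3    4    5
  c   2    2    2    2    3    3    4
  a   3    3    3    2    3    4    4
Edit distance = dp[3][6] = 4

4


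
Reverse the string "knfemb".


Input: knfemb
Reading characters right to left:
  Position 5: 'b'
  Position 4: 'm'
  Position 3: 'e'
  Position 2: 'f'
  Position 1: 'n'
  Position 0: 'k'
Reversed: bmefnk

bmefnk


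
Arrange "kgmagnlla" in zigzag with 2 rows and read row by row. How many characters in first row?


Zigzag "kgmagnlla" into 2 rows:
Placing characters:
  'k' => row 0
  'g' => row 1
  'm' => row 0
  'a' => row 1
  'g' => row 0
  'n' => row 1
  'l' => row 0
  'l' => row 1
  'a' => row 0
Rows:
  Row 0: "kmgla"
  Row 1: "ganl"
First row length: 5

5


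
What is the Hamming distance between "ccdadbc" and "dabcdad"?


Comparing "ccdadbc" and "dabcdad" position by position:
  Position 0: 'c' vs 'd' => differ
  Position 1: 'c' vs 'a' => differ
  Position 2: 'd' vs 'b' => differ
  Position 3: 'a' vs 'c' => differ
  Position 4: 'd' vs 'd' => same
  Position 5: 'b' vs 'a' => differ
  Position 6: 'c' vs 'd' => differ
Total differences (Hamming distance): 6

6


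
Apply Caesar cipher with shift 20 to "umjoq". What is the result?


Caesar cipher: shift "umjoq" by 20
  'u' (pos 20) + 20 = pos 14 = 'o'
  'm' (pos 12) + 20 = pos 6 = 'g'
  'j' (pos 9) + 20 = pos 3 = 'd'
  'o' (pos 14) + 20 = pos 8 = 'i'
  'q' (pos 16) + 20 = pos 10 = 'k'
Result: ogdik

ogdik


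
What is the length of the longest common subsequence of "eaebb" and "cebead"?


LCS of "eaebb" and "cebead"
DP table:
           c    e    b    e    a    d
      0    0    0    0    0    0    0
  e   0    0    1    1    1    1    1
  a   0    0    1    1    1    2    2
  e   0    0    1    1    2    2    2
  b   0    0    1    2    2    2    2
  b   0    0    1    2    2    2    2
LCS length = dp[5][6] = 2

2


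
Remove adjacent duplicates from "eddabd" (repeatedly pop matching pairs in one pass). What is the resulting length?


Input: eddabd
Stack-based adjacent duplicate removal:
  Read 'e': push. Stack: e
  Read 'd': push. Stack: ed
  Read 'd': matches stack top 'd' => pop. Stack: e
  Read 'a': push. Stack: ea
  Read 'b': push. Stack: eab
  Read 'd': push. Stack: eabd
Final stack: "eabd" (length 4)

4


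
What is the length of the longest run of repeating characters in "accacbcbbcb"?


Input: "accacbcbbcb"
Scanning for longest run:
  Position 1 ('c'): new char, reset run to 1
  Position 2 ('c'): continues run of 'c', length=2
  Position 3 ('a'): new char, reset run to 1
  Position 4 ('c'): new char, reset run to 1
  Position 5 ('b'): new char, reset run to 1
  Position 6 ('c'): new char, reset run to 1
  Position 7 ('b'): new char, reset run to 1
  Position 8 ('b'): continues run of 'b', length=2
  Position 9 ('c'): new char, reset run to 1
  Position 10 ('b'): new char, reset run to 1
Longest run: 'c' with length 2

2


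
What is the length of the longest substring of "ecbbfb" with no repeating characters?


Input: "ecbbfb"
Sliding window (track last position of each char):
  Position 0 ('e'): window [0,0] length 1 -- new best
  Position 1 ('c'): window [0,1] length 2 -- new best
  Position 2 ('b'): window [0,2] length 3 -- new best
  Position 3 ('b'): repeat (last at 2), move window start to 3
  Position 3 ('b'): window [3,3] length 1
  Position 4 ('f'): window [3,4] length 2
  Position 5 ('b'): repeat (last at 3), move window start to 4
  Position 5 ('b'): window [4,5] length 2
Longest substring with no repeats: "ecb" with length 3

3


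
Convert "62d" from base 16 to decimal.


Input: "62d" in base 16
Positional expansion:
  Digit '6' (value 6) x 16^2 = 1536
  Digit '2' (value 2) x 16^1 = 32
  Digit 'd' (value 13) x 16^0 = 13
Sum = 1581

1581


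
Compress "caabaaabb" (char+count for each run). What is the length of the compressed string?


Input: caabaaabb
Runs:
  'c' x 1 => "c1"
  'a' x 2 => "a2"
  'b' x 1 => "b1"
  'a' x 3 => "a3"
  'b' x 2 => "b2"
Compressed: "c1a2b1a3b2"
Compressed length: 10

10


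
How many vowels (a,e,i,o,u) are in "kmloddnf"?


Input: kmloddnf
Checking each character:
  'k' at position 0: consonant
  'm' at position 1: consonant
  'l' at position 2: consonant
  'o' at position 3: vowel (running total: 1)
  'd' at position 4: consonant
  'd' at position 5: consonant
  'n' at position 6: consonant
  'f' at position 7: consonant
Total vowels: 1

1


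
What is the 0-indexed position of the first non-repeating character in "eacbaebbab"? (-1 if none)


Input: eacbaebbab
Character frequencies:
  'a': 3
  'b': 4
  'c': 1
  'e': 2
Scanning left to right for freq == 1:
  Position 0 ('e'): freq=2, skip
  Position 1 ('a'): freq=3, skip
  Position 2 ('c'): unique! => answer = 2

2


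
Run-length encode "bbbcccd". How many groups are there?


Input: bbbcccd
Scanning for consecutive runs:
  Group 1: 'b' x 3 (positions 0-2)
  Group 2: 'c' x 3 (positions 3-5)
  Group 3: 'd' x 1 (positions 6-6)
Total groups: 3

3


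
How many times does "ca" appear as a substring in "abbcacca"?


Searching for "ca" in "abbcacca"
Scanning each position:
  Position 0: "ab" => no
  Position 1: "bb" => no
  Position 2: "bc" => no
  Position 3: "ca" => MATCH
  Position 4: "ac" => no
  Position 5: "cc" => no
  Position 6: "ca" => MATCH
Total occurrences: 2

2


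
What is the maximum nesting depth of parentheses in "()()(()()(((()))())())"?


Input: "()()(()()(((()))())())"
Tracking depth:
  Position 0 '(': depth becomes 1
  Position 1 ')': depth becomes 0
  Position 2 '(': depth becomes 1
  Position 3 ')': depth becomes 0
  Position 4 '(': depth becomes 1
  Position 5 '(': depth becomes 2
  Position 6 ')': depth becomes 1
  Position 7 '(': depth becomes 2
  Position 8 ')': depth becomes 1
  Position 9 '(': depth becomes 2
  Position 10 '(': depth becomes 3
  Position 11 '(': depth becomes 4
  Position 12 '(': depth becomes 5
  Position 13 ')': depth becomes 4
  Position 14 ')': depth becomes 3
  Position 15 ')': depth becomes 2
  Position 16 '(': depth becomes 3
  Position 17 ')': depth becomes 2
  Position 18 ')': depth becomes 1
  Position 19 '(': depth becomes 2
  Position 20 ')': depth becomes 1
  Position 21 ')': depth becomes 0
Maximum depth reached: 5

5


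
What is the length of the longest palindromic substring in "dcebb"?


Input: "dcebb"
Checking substrings for palindromes:
  [3:5] "bb" (len 2) => palindrome
Longest palindromic substring: "bb" with length 2

2


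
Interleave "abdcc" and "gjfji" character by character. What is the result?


Interleaving "abdcc" and "gjfji":
  Position 0: 'a' from first, 'g' from second => "ag"
  Position 1: 'b' from first, 'j' from second => "bj"
  Position 2: 'd' from first, 'f' from second => "df"
  Position 3: 'c' from first, 'j' from second => "cj"
  Position 4: 'c' from first, 'i' from second => "ci"
Result: agbjdfcjci

agbjdfcjci


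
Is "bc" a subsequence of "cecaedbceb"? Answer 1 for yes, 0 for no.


Check if "bc" is a subsequence of "cecaedbceb"
Greedy scan:
  Position 0 ('c'): no match needed
  Position 1 ('e'): no match needed
  Position 2 ('c'): no match needed
  Position 3 ('a'): no match needed
  Position 4 ('e'): no match needed
  Position 5 ('d'): no match needed
  Position 6 ('b'): matches sub[0] = 'b'
  Position 7 ('c'): matches sub[1] = 'c'
  Position 8 ('e'): no match needed
  Position 9 ('b'): no match needed
All 2 characters matched => is a subsequence

1


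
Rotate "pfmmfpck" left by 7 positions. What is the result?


Input: "pfmmfpck", rotate left by 7
First 7 characters: "pfmmfpc"
Remaining characters: "k"
Concatenate remaining + first: "k" + "pfmmfpc" = "kpfmmfpc"

kpfmmfpc


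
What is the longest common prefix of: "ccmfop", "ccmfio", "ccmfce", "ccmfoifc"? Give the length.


Words: ccmfop, ccmfio, ccmfce, ccmfoifc
  Position 0: all 'c' => match
  Position 1: all 'c' => match
  Position 2: all 'm' => match
  Position 3: all 'f' => match
  Position 4: ('o', 'i', 'c', 'o') => mismatch, stop
LCP = "ccmf" (length 4)

4


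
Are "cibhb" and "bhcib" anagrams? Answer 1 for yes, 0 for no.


Strings: "cibhb", "bhcib"
Sorted first:  bbchi
Sorted second: bbchi
Sorted forms match => anagrams

1


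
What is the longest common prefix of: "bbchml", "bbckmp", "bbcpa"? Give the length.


Words: bbchml, bbckmp, bbcpa
  Position 0: all 'b' => match
  Position 1: all 'b' => match
  Position 2: all 'c' => match
  Position 3: ('h', 'k', 'p') => mismatch, stop
LCP = "bbc" (length 3)

3


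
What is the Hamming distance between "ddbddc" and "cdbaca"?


Comparing "ddbddc" and "cdbaca" position by position:
  Position 0: 'd' vs 'c' => differ
  Position 1: 'd' vs 'd' => same
  Position 2: 'b' vs 'b' => same
  Position 3: 'd' vs 'a' => differ
  Position 4: 'd' vs 'c' => differ
  Position 5: 'c' vs 'a' => differ
Total differences (Hamming distance): 4

4


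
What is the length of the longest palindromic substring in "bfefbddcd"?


Input: "bfefbddcd"
Checking substrings for palindromes:
  [0:5] "bfefb" (len 5) => palindrome
  [1:4] "fef" (len 3) => palindrome
  [6:9] "dcd" (len 3) => palindrome
  [5:7] "dd" (len 2) => palindrome
Longest palindromic substring: "bfefb" with length 5

5


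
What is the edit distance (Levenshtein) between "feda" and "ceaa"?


Computing edit distance: "feda" -> "ceaa"
DP table:
           c    e    a    a
      0    1    2    3    4
  f   1    1    2    3    4
  e   2    2    1    2    3
  d   3    3    2    2    3
  a   4    4    3    2    2
Edit distance = dp[4][4] = 2

2


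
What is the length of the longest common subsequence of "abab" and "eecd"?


LCS of "abab" and "eecd"
DP table:
           e    e    c    d
      0    0    0    0    0
  a   0    0    0    0    0
  b   0    0    0    0    0
  a   0    0    0    0    0
  b   0    0    0    0    0
LCS length = dp[4][4] = 0

0


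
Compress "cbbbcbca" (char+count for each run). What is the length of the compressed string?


Input: cbbbcbca
Runs:
  'c' x 1 => "c1"
  'b' x 3 => "b3"
  'c' x 1 => "c1"
  'b' x 1 => "b1"
  'c' x 1 => "c1"
  'a' x 1 => "a1"
Compressed: "c1b3c1b1c1a1"
Compressed length: 12

12


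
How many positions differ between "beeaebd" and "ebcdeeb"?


Comparing "beeaebd" and "ebcdeeb" position by position:
  Position 0: 'b' vs 'e' => DIFFER
  Position 1: 'e' vs 'b' => DIFFER
  Position 2: 'e' vs 'c' => DIFFER
  Position 3: 'a' vs 'd' => DIFFER
  Position 4: 'e' vs 'e' => same
  Position 5: 'b' vs 'e' => DIFFER
  Position 6: 'd' vs 'b' => DIFFER
Positions that differ: 6

6


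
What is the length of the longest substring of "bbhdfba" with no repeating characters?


Input: "bbhdfba"
Sliding window (track last position of each char):
  Position 0 ('b'): window [0,0] length 1 -- new best
  Position 1 ('b'): repeat (last at 0), move window start to 1
  Position 1 ('b'): window [1,1] length 1
  Position 2 ('h'): window [1,2] length 2 -- new best
  Position 3 ('d'): window [1,3] length 3 -- new best
  Position 4 ('f'): window [1,4] length 4 -- new best
  Position 5 ('b'): repeat (last at 1), move window start to 2
  Position 5 ('b'): window [2,5] length 4
  Position 6 ('a'): window [2,6] length 5 -- new best
Longest substring with no repeats: "hdfba" with length 5

5


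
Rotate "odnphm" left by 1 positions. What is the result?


Input: "odnphm", rotate left by 1
First 1 characters: "o"
Remaining characters: "dnphm"
Concatenate remaining + first: "dnphm" + "o" = "dnphmo"

dnphmo


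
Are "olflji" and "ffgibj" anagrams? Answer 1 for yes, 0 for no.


Strings: "olflji", "ffgibj"
Sorted first:  fijllo
Sorted second: bffgij
Differ at position 0: 'f' vs 'b' => not anagrams

0


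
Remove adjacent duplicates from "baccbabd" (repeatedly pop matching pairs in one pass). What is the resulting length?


Input: baccbabd
Stack-based adjacent duplicate removal:
  Read 'b': push. Stack: b
  Read 'a': push. Stack: ba
  Read 'c': push. Stack: bac
  Read 'c': matches stack top 'c' => pop. Stack: ba
  Read 'b': push. Stack: bab
  Read 'a': push. Stack: baba
  Read 'b': push. Stack: babab
  Read 'd': push. Stack: bababd
Final stack: "bababd" (length 6)

6


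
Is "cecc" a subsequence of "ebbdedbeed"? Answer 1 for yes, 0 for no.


Check if "cecc" is a subsequence of "ebbdedbeed"
Greedy scan:
  Position 0 ('e'): no match needed
  Position 1 ('b'): no match needed
  Position 2 ('b'): no match needed
  Position 3 ('d'): no match needed
  Position 4 ('e'): no match needed
  Position 5 ('d'): no match needed
  Position 6 ('b'): no match needed
  Position 7 ('e'): no match needed
  Position 8 ('e'): no match needed
  Position 9 ('d'): no match needed
Only matched 0/4 characters => not a subsequence

0


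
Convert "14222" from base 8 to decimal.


Input: "14222" in base 8
Positional expansion:
  Digit '1' (value 1) x 8^4 = 4096
  Digit '4' (value 4) x 8^3 = 2048
  Digit '2' (value 2) x 8^2 = 128
  Digit '2' (value 2) x 8^1 = 16
  Digit '2' (value 2) x 8^0 = 2
Sum = 6290

6290


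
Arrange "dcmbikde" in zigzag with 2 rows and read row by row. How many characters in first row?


Zigzag "dcmbikde" into 2 rows:
Placing characters:
  'd' => row 0
  'c' => row 1
  'm' => row 0
  'b' => row 1
  'i' => row 0
  'k' => row 1
  'd' => row 0
  'e' => row 1
Rows:
  Row 0: "dmid"
  Row 1: "cbke"
First row length: 4

4


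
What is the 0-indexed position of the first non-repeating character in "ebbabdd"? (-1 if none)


Input: ebbabdd
Character frequencies:
  'a': 1
  'b': 3
  'd': 2
  'e': 1
Scanning left to right for freq == 1:
  Position 0 ('e'): unique! => answer = 0

0


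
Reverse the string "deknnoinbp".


Input: deknnoinbp
Reading characters right to left:
  Position 9: 'p'
  Position 8: 'b'
  Position 7: 'n'
  Position 6: 'i'
  Position 5: 'o'
  Position 4: 'n'
  Position 3: 'n'
  Position 2: 'k'
  Position 1: 'e'
  Position 0: 'd'
Reversed: pbnionnked

pbnionnked


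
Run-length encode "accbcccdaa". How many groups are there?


Input: accbcccdaa
Scanning for consecutive runs:
  Group 1: 'a' x 1 (positions 0-0)
  Group 2: 'c' x 2 (positions 1-2)
  Group 3: 'b' x 1 (positions 3-3)
  Group 4: 'c' x 3 (positions 4-6)
  Group 5: 'd' x 1 (positions 7-7)
  Group 6: 'a' x 2 (positions 8-9)
Total groups: 6

6


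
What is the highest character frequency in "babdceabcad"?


Input: babdceabcad
Character counts:
  'a': 3
  'b': 3
  'c': 2
  'd': 2
  'e': 1
Maximum frequency: 3

3


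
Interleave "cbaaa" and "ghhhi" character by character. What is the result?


Interleaving "cbaaa" and "ghhhi":
  Position 0: 'c' from first, 'g' from second => "cg"
  Position 1: 'b' from first, 'h' from second => "bh"
  Position 2: 'a' from first, 'h' from second => "ah"
  Position 3: 'a' from first, 'h' from second => "ah"
  Position 4: 'a' from first, 'i' from second => "ai"
Result: cgbhahahai

cgbhahahai


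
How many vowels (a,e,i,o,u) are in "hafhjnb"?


Input: hafhjnb
Checking each character:
  'h' at position 0: consonant
  'a' at position 1: vowel (running total: 1)
  'f' at position 2: consonant
  'h' at position 3: consonant
  'j' at position 4: consonant
  'n' at position 5: consonant
  'b' at position 6: consonant
Total vowels: 1

1


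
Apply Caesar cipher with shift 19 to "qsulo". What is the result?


Caesar cipher: shift "qsulo" by 19
  'q' (pos 16) + 19 = pos 9 = 'j'
  's' (pos 18) + 19 = pos 11 = 'l'
  'u' (pos 20) + 19 = pos 13 = 'n'
  'l' (pos 11) + 19 = pos 4 = 'e'
  'o' (pos 14) + 19 = pos 7 = 'h'
Result: jlneh

jlneh


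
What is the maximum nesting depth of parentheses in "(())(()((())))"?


Input: "(())(()((())))"
Tracking depth:
  Position 0 '(': depth becomes 1
  Position 1 '(': depth becomes 2
  Position 2 ')': depth becomes 1
  Position 3 ')': depth becomes 0
  Position 4 '(': depth becomes 1
  Position 5 '(': depth becomes 2
  Position 6 ')': depth becomes 1
  Position 7 '(': depth becomes 2
  Position 8 '(': depth becomes 3
  Position 9 '(': depth becomes 4
  Position 10 ')': depth becomes 3
  Position 11 ')': depth becomes 2
  Position 12 ')': depth becomes 1
  Position 13 ')': depth becomes 0
Maximum depth reached: 4

4


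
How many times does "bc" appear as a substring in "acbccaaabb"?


Searching for "bc" in "acbccaaabb"
Scanning each position:
  Position 0: "ac" => no
  Position 1: "cb" => no
  Position 2: "bc" => MATCH
  Position 3: "cc" => no
  Position 4: "ca" => no
  Position 5: "aa" => no
  Position 6: "aa" => no
  Position 7: "ab" => no
  Position 8: "bb" => no
Total occurrences: 1

1


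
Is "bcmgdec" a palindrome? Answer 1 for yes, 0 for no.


Input: bcmgdec
Reversed: cedgmcb
  Compare pos 0 ('b') with pos 6 ('c'): MISMATCH
  Compare pos 1 ('c') with pos 5 ('e'): MISMATCH
  Compare pos 2 ('m') with pos 4 ('d'): MISMATCH
Result: not a palindrome

0


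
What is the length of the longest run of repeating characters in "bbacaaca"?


Input: "bbacaaca"
Scanning for longest run:
  Position 1 ('b'): continues run of 'b', length=2
  Position 2 ('a'): new char, reset run to 1
  Position 3 ('c'): new char, reset run to 1
  Position 4 ('a'): new char, reset run to 1
  Position 5 ('a'): continues run of 'a', length=2
  Position 6 ('c'): new char, reset run to 1
  Position 7 ('a'): new char, reset run to 1
Longest run: 'b' with length 2

2


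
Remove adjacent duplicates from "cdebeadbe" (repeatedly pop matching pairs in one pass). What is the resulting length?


Input: cdebeadbe
Stack-based adjacent duplicate removal:
  Read 'c': push. Stack: c
  Read 'd': push. Stack: cd
  Read 'e': push. Stack: cde
  Read 'b': push. Stack: cdeb
  Read 'e': push. Stack: cdebe
  Read 'a': push. Stack: cdebea
  Read 'd': push. Stack: cdebead
  Read 'b': push. Stack: cdebeadb
  Read 'e': push. Stack: cdebeadbe
Final stack: "cdebeadbe" (length 9)

9


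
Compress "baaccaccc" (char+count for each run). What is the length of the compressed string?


Input: baaccaccc
Runs:
  'b' x 1 => "b1"
  'a' x 2 => "a2"
  'c' x 2 => "c2"
  'a' x 1 => "a1"
  'c' x 3 => "c3"
Compressed: "b1a2c2a1c3"
Compressed length: 10

10


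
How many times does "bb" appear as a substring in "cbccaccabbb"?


Searching for "bb" in "cbccaccabbb"
Scanning each position:
  Position 0: "cb" => no
  Position 1: "bc" => no
  Position 2: "cc" => no
  Position 3: "ca" => no
  Position 4: "ac" => no
  Position 5: "cc" => no
  Position 6: "ca" => no
  Position 7: "ab" => no
  Position 8: "bb" => MATCH
  Position 9: "bb" => MATCH
Total occurrences: 2

2


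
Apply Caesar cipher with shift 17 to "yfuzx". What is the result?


Caesar cipher: shift "yfuzx" by 17
  'y' (pos 24) + 17 = pos 15 = 'p'
  'f' (pos 5) + 17 = pos 22 = 'w'
  'u' (pos 20) + 17 = pos 11 = 'l'
  'z' (pos 25) + 17 = pos 16 = 'q'
  'x' (pos 23) + 17 = pos 14 = 'o'
Result: pwlqo

pwlqo


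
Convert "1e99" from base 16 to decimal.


Input: "1e99" in base 16
Positional expansion:
  Digit '1' (value 1) x 16^3 = 4096
  Digit 'e' (value 14) x 16^2 = 3584
  Digit '9' (value 9) x 16^1 = 144
  Digit '9' (value 9) x 16^0 = 9
Sum = 7833

7833


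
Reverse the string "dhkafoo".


Input: dhkafoo
Reading characters right to left:
  Position 6: 'o'
  Position 5: 'o'
  Position 4: 'f'
  Position 3: 'a'
  Position 2: 'k'
  Position 1: 'h'
  Position 0: 'd'
Reversed: oofakhd

oofakhd


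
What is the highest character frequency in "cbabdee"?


Input: cbabdee
Character counts:
  'a': 1
  'b': 2
  'c': 1
  'd': 1
  'e': 2
Maximum frequency: 2

2


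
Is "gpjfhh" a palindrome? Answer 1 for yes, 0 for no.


Input: gpjfhh
Reversed: hhfjpg
  Compare pos 0 ('g') with pos 5 ('h'): MISMATCH
  Compare pos 1 ('p') with pos 4 ('h'): MISMATCH
  Compare pos 2 ('j') with pos 3 ('f'): MISMATCH
Result: not a palindrome

0


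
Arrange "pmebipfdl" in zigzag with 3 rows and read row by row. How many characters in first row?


Zigzag "pmebipfdl" into 3 rows:
Placing characters:
  'p' => row 0
  'm' => row 1
  'e' => row 2
  'b' => row 1
  'i' => row 0
  'p' => row 1
  'f' => row 2
  'd' => row 1
  'l' => row 0
Rows:
  Row 0: "pil"
  Row 1: "mbpd"
  Row 2: "ef"
First row length: 3

3


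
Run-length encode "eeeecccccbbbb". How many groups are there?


Input: eeeecccccbbbb
Scanning for consecutive runs:
  Group 1: 'e' x 4 (positions 0-3)
  Group 2: 'c' x 5 (positions 4-8)
  Group 3: 'b' x 4 (positions 9-12)
Total groups: 3

3


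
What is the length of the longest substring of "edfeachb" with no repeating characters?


Input: "edfeachb"
Sliding window (track last position of each char):
  Position 0 ('e'): window [0,0] length 1 -- new best
  Position 1 ('d'): window [0,1] length 2 -- new best
  Position 2 ('f'): window [0,2] length 3 -- new best
  Position 3 ('e'): repeat (last at 0), move window start to 1
  Position 3 ('e'): window [1,3] length 3
  Position 4 ('a'): window [1,4] length 4 -- new best
  Position 5 ('c'): window [1,5] length 5 -- new best
  Position 6 ('h'): window [1,6] length 6 -- new best
  Position 7 ('b'): window [1,7] length 7 -- new best
Longest substring with no repeats: "dfeachb" with length 7

7
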